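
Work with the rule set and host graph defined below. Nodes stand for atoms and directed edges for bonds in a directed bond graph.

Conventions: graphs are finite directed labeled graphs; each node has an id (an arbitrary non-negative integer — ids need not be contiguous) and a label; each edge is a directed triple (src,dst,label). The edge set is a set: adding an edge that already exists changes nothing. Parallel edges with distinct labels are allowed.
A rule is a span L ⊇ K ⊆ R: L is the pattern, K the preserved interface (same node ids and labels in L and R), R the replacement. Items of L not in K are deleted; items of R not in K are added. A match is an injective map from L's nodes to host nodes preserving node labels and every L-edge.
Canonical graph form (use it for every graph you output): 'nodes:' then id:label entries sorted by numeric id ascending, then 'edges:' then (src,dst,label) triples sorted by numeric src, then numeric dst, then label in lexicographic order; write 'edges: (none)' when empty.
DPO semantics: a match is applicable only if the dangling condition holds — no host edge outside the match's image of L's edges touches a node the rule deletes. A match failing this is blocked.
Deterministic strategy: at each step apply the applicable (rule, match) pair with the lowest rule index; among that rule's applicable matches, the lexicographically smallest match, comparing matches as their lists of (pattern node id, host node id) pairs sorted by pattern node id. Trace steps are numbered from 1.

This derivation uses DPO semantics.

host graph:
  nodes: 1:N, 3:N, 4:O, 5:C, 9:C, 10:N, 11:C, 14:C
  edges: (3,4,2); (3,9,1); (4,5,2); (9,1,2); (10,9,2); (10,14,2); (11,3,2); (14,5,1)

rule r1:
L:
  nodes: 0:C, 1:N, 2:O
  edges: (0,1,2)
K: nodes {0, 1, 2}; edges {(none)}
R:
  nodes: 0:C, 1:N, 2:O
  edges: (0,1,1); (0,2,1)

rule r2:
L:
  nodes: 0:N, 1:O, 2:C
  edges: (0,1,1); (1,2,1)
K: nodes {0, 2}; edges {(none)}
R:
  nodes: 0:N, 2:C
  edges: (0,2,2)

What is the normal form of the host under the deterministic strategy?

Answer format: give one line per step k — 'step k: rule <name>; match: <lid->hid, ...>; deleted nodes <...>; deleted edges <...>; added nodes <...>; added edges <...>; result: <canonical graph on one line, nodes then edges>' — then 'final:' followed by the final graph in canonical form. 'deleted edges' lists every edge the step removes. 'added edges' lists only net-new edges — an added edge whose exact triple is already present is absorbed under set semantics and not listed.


step 1: rule r1; match: 0->9, 1->1, 2->4; deleted nodes (none); deleted edges (9,1,2); added nodes (none); added edges (9,1,1); (9,4,1); result: nodes: 1:N, 3:N, 4:O, 5:C, 9:C, 10:N, 11:C, 14:C edges: (3,4,2); (3,9,1); (4,5,2); (9,1,1); (9,4,1); (10,9,2); (10,14,2); (11,3,2); (14,5,1)
step 2: rule r1; match: 0->11, 1->3, 2->4; deleted nodes (none); deleted edges (11,3,2); added nodes (none); added edges (11,3,1); (11,4,1); result: nodes: 1:N, 3:N, 4:O, 5:C, 9:C, 10:N, 11:C, 14:C edges: (3,4,2); (3,9,1); (4,5,2); (9,1,1); (9,4,1); (10,9,2); (10,14,2); (11,3,1); (11,4,1); (14,5,1)
final:
nodes: 1:N, 3:N, 4:O, 5:C, 9:C, 10:N, 11:C, 14:C
edges: (3,4,2); (3,9,1); (4,5,2); (9,1,1); (9,4,1); (10,9,2); (10,14,2); (11,3,1); (11,4,1); (14,5,1)


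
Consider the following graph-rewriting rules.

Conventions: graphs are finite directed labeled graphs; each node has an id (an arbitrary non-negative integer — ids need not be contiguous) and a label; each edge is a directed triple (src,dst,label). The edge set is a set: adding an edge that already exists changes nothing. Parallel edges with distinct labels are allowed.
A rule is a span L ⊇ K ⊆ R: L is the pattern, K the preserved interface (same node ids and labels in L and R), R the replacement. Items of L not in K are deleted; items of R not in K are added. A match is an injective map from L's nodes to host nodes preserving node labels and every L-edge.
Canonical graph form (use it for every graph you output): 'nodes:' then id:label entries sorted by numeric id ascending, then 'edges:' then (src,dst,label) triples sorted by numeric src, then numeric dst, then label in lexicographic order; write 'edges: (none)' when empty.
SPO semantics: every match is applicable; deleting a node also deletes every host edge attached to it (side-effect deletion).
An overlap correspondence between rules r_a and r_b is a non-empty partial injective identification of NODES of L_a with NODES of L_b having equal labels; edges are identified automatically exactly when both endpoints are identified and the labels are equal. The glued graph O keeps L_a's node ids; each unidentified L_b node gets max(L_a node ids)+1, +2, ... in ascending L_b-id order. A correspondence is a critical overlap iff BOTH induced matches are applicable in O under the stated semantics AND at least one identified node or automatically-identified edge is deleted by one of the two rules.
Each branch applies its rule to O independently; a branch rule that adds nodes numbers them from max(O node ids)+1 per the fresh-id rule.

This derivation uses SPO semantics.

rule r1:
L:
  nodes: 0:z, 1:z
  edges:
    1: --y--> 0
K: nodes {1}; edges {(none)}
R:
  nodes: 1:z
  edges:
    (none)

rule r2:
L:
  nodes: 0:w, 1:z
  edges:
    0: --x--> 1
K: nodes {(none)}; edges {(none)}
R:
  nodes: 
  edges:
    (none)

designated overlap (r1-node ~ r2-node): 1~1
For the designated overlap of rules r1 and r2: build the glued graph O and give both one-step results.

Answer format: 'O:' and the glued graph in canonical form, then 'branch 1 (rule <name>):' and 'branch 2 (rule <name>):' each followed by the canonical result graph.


O:
nodes: 0:z, 1:z, 2:w
edges: (1,0,y); (2,1,x)
branch 1 (rule r1):
nodes: 1:z, 2:w
edges: (2,1,x)
branch 2 (rule r2):
nodes: 0:z
edges: (none)


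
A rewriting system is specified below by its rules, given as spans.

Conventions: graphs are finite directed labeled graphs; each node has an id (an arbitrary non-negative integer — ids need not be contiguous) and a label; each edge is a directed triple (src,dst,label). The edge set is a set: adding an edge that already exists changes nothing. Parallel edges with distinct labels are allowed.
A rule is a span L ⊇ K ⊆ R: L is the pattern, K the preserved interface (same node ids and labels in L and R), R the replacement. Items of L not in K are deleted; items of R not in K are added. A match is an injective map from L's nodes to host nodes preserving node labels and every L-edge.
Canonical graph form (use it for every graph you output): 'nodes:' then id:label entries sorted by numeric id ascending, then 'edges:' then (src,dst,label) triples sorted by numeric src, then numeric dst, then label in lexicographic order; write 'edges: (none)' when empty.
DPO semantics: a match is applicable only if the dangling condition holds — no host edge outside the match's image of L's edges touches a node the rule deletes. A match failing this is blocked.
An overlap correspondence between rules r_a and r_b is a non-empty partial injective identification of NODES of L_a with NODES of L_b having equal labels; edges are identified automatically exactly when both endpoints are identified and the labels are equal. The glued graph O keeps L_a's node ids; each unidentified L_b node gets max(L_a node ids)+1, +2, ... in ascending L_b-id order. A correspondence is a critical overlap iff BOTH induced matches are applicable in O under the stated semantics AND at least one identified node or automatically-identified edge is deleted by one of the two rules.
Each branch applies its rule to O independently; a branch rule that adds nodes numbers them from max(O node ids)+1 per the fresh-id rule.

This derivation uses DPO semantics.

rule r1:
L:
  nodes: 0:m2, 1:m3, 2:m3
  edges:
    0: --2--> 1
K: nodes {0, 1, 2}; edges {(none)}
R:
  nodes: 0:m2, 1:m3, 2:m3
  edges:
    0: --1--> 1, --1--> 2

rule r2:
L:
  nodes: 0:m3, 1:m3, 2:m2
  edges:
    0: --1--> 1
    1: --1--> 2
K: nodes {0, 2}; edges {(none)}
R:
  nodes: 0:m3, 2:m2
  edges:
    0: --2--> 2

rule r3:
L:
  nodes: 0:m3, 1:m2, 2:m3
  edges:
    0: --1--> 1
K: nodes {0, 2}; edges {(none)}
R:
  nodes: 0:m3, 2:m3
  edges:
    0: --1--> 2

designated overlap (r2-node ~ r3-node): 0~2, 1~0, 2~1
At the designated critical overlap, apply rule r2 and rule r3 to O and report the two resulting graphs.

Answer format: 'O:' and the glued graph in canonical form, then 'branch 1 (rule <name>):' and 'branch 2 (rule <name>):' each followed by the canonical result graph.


O:
nodes: 0:m3, 1:m3, 2:m2
edges: (0,1,1); (1,2,1)
branch 1 (rule r2):
nodes: 0:m3, 2:m2
edges: (0,2,2)
branch 2 (rule r3):
nodes: 0:m3, 1:m3
edges: (0,1,1); (1,0,1)


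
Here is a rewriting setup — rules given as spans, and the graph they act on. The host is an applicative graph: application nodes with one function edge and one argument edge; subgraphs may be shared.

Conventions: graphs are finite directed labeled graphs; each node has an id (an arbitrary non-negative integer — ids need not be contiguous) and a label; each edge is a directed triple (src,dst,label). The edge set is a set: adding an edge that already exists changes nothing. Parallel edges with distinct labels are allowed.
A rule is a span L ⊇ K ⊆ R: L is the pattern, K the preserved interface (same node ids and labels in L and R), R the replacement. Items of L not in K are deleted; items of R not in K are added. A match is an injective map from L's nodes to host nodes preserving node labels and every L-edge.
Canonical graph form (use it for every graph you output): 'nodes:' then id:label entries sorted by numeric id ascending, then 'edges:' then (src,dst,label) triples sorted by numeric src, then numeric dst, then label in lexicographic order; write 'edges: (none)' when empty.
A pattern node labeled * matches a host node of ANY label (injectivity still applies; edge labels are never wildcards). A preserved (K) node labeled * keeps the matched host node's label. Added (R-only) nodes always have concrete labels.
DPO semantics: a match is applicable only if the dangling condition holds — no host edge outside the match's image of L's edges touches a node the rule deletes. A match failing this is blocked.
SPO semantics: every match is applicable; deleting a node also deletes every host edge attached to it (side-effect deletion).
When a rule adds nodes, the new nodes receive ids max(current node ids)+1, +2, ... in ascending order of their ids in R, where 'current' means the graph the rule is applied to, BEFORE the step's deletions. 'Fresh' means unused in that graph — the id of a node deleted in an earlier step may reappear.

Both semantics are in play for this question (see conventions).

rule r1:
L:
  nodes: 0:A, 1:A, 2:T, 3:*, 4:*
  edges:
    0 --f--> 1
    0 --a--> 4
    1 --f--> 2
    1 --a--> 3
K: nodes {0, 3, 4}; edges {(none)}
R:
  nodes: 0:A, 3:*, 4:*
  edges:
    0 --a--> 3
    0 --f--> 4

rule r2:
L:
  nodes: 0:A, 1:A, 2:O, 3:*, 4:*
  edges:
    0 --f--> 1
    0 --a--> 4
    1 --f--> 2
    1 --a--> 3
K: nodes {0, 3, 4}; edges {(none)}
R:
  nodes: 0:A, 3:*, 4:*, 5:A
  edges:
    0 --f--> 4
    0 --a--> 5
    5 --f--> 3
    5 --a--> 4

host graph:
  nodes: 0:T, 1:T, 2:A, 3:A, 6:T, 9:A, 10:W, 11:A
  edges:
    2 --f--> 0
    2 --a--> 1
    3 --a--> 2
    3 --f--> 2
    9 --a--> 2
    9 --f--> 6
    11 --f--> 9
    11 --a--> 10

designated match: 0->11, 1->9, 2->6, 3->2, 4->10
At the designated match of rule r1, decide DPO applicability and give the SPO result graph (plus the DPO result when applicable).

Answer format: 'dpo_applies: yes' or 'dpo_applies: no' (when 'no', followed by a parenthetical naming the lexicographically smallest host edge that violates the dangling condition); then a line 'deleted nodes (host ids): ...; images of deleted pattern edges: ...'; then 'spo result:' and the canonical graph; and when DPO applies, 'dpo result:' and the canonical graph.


dpo_applies: yes
deleted nodes (host ids): 6, 9; images of deleted pattern edges: (9,2,a); (9,6,f); (11,9,f); (11,10,a)
spo result:
nodes: 0:T, 1:T, 2:A, 3:A, 10:W, 11:A
edges: (2,0,f); (2,1,a); (3,2,a); (3,2,f); (11,2,a); (11,10,f)
dpo result:
nodes: 0:T, 1:T, 2:A, 3:A, 10:W, 11:A
edges: (2,0,f); (2,1,a); (3,2,a); (3,2,f); (11,2,a); (11,10,f)


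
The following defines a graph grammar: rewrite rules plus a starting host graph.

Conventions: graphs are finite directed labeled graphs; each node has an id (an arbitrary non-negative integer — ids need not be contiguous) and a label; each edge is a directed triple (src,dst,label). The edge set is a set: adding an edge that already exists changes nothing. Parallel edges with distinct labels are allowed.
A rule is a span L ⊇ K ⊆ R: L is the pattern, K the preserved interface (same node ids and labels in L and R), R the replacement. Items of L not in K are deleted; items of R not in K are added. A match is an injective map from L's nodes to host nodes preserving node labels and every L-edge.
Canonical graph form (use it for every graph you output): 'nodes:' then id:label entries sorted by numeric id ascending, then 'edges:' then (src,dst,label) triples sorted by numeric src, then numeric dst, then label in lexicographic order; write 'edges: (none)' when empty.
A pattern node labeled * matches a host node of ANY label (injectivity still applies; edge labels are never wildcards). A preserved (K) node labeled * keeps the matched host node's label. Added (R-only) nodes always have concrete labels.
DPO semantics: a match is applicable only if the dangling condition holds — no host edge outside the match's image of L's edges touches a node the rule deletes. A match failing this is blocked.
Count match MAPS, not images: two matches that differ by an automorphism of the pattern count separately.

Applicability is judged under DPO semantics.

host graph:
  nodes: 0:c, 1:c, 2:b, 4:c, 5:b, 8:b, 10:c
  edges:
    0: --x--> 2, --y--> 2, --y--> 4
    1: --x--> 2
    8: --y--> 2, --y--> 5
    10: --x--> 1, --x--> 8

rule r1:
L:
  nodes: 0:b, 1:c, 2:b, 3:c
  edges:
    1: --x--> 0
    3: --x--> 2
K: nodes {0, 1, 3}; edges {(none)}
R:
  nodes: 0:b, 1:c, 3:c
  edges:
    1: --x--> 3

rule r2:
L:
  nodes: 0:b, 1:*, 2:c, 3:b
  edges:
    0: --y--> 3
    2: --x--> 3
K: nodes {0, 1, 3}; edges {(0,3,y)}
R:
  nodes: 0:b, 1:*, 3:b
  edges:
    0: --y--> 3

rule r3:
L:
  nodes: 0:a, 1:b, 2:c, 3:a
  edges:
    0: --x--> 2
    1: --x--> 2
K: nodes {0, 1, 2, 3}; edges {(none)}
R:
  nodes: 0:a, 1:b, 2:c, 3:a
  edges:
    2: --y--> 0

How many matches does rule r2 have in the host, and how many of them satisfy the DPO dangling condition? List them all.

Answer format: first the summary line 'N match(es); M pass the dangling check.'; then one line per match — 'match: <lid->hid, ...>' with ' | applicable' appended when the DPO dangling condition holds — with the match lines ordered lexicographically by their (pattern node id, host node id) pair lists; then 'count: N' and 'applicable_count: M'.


8 match(es); 0 pass the dangling check.
match: 0->8, 1->0, 2->1, 3->2
match: 0->8, 1->1, 2->0, 3->2
match: 0->8, 1->4, 2->0, 3->2
match: 0->8, 1->4, 2->1, 3->2
match: 0->8, 1->5, 2->0, 3->2
match: 0->8, 1->5, 2->1, 3->2
match: 0->8, 1->10, 2->0, 3->2
match: 0->8, 1->10, 2->1, 3->2
count: 8
applicable_count: 0


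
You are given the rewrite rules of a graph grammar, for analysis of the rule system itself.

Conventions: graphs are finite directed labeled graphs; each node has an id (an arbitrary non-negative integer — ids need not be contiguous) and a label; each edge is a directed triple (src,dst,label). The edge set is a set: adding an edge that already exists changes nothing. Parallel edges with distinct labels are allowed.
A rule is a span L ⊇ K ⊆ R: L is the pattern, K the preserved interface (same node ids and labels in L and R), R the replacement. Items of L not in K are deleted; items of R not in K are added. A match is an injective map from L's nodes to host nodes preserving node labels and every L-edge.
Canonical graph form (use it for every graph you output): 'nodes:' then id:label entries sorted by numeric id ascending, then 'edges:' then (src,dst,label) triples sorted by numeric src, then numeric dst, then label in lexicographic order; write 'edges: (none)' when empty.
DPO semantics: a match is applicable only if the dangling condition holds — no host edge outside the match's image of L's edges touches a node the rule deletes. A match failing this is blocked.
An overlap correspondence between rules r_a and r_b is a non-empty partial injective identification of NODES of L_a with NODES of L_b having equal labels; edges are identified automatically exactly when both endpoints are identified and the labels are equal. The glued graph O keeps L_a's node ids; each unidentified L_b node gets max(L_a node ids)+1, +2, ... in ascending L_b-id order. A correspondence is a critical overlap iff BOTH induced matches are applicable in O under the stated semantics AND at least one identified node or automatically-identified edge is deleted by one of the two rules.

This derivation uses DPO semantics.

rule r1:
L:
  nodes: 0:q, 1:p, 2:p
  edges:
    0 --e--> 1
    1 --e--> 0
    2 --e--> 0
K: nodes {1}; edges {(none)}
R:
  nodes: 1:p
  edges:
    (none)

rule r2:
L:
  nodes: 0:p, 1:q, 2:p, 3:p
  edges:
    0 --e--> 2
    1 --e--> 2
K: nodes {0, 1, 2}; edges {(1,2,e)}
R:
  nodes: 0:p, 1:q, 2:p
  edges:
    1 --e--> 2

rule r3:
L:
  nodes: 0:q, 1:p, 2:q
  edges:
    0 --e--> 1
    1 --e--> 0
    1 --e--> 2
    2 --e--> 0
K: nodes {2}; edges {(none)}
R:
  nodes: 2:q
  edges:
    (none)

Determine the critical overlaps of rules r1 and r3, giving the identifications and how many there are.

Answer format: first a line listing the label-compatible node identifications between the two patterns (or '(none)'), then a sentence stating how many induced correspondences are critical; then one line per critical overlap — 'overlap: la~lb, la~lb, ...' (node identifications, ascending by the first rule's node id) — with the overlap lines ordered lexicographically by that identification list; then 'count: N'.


label-compatible node identifications between L(r1) and L(r3): 0~0, 0~2, 1~1, 2~1
0 of the induced correspondences are critical overlaps of r1 and r3.
count: 0


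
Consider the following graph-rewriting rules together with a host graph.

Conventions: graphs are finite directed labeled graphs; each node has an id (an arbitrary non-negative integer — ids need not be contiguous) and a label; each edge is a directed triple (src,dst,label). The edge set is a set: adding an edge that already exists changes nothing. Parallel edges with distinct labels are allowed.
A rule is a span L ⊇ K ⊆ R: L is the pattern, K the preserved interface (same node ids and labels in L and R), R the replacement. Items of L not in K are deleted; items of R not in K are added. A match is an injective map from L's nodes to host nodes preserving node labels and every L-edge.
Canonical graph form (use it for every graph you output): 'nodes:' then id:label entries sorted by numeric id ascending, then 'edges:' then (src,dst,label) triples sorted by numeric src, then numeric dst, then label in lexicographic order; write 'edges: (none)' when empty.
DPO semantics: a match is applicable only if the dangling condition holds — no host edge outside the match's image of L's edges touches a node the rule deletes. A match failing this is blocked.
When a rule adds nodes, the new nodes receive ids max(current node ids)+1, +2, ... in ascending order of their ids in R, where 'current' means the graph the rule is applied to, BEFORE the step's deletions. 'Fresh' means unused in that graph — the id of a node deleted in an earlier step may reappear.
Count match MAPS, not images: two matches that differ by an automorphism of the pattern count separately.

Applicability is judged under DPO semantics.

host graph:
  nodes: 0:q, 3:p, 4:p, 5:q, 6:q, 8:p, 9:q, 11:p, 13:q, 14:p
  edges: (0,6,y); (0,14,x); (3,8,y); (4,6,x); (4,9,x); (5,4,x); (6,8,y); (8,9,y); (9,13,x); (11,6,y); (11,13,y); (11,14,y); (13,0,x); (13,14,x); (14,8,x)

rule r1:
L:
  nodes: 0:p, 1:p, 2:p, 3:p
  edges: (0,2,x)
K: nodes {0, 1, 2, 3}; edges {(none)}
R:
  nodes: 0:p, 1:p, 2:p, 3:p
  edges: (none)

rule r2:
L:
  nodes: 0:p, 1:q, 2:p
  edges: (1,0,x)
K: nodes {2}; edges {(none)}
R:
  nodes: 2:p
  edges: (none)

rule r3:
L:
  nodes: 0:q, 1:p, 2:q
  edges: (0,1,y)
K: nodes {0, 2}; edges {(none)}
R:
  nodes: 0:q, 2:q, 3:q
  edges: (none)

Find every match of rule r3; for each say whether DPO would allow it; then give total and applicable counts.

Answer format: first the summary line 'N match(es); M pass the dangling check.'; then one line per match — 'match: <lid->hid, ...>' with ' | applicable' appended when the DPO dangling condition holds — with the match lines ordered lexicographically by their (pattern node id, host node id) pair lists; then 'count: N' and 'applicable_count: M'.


4 match(es); 0 pass the dangling check.
match: 0->6, 1->8, 2->0
match: 0->6, 1->8, 2->5
match: 0->6, 1->8, 2->9
match: 0->6, 1->8, 2->13
count: 4
applicable_count: 0


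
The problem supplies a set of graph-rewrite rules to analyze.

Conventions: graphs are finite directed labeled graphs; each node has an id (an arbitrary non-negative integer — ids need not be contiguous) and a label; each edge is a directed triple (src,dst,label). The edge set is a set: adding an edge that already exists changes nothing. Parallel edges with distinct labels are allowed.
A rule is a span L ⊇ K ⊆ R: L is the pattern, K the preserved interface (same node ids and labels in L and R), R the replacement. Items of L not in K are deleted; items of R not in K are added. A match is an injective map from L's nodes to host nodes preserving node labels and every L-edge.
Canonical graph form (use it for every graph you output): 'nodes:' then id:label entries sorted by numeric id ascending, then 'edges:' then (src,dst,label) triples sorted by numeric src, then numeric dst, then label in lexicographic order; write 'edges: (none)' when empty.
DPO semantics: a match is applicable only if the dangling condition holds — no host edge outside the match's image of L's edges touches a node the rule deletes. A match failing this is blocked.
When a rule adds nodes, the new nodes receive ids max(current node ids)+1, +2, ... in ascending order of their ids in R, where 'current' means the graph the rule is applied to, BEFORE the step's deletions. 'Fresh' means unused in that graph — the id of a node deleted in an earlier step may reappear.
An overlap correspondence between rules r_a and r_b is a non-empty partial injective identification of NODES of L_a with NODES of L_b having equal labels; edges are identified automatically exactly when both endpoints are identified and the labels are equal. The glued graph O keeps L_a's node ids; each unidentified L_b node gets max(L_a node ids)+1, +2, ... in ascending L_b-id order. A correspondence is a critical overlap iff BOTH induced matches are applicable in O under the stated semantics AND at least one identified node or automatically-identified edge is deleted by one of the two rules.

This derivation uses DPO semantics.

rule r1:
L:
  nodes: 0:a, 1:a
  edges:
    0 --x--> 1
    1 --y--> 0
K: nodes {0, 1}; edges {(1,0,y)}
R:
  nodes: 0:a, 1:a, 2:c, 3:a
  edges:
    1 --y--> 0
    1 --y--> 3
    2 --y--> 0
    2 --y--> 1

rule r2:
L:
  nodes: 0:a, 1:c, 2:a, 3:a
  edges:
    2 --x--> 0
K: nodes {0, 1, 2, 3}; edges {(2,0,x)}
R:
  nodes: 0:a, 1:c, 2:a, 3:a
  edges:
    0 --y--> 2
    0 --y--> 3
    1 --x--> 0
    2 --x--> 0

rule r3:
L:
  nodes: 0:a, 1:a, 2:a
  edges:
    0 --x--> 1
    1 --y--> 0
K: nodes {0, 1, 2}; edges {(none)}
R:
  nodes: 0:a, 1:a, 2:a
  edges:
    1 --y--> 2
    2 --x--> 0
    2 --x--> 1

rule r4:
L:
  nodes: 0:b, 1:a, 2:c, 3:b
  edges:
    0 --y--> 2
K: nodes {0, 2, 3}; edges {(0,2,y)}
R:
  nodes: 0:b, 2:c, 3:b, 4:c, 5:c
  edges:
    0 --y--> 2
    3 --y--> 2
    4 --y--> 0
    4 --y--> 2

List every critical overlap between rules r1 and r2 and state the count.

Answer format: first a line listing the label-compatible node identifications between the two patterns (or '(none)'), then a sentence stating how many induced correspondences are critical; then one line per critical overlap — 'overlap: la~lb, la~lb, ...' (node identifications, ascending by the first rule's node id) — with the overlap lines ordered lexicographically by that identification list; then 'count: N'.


label-compatible node identifications between L(r1) and L(r2): 0~0, 0~2, 0~3, 1~0, 1~2, 1~3
1 of the induced correspondences is a critical overlap of r1 and r2.
overlap: 0~2, 1~0
count: 1


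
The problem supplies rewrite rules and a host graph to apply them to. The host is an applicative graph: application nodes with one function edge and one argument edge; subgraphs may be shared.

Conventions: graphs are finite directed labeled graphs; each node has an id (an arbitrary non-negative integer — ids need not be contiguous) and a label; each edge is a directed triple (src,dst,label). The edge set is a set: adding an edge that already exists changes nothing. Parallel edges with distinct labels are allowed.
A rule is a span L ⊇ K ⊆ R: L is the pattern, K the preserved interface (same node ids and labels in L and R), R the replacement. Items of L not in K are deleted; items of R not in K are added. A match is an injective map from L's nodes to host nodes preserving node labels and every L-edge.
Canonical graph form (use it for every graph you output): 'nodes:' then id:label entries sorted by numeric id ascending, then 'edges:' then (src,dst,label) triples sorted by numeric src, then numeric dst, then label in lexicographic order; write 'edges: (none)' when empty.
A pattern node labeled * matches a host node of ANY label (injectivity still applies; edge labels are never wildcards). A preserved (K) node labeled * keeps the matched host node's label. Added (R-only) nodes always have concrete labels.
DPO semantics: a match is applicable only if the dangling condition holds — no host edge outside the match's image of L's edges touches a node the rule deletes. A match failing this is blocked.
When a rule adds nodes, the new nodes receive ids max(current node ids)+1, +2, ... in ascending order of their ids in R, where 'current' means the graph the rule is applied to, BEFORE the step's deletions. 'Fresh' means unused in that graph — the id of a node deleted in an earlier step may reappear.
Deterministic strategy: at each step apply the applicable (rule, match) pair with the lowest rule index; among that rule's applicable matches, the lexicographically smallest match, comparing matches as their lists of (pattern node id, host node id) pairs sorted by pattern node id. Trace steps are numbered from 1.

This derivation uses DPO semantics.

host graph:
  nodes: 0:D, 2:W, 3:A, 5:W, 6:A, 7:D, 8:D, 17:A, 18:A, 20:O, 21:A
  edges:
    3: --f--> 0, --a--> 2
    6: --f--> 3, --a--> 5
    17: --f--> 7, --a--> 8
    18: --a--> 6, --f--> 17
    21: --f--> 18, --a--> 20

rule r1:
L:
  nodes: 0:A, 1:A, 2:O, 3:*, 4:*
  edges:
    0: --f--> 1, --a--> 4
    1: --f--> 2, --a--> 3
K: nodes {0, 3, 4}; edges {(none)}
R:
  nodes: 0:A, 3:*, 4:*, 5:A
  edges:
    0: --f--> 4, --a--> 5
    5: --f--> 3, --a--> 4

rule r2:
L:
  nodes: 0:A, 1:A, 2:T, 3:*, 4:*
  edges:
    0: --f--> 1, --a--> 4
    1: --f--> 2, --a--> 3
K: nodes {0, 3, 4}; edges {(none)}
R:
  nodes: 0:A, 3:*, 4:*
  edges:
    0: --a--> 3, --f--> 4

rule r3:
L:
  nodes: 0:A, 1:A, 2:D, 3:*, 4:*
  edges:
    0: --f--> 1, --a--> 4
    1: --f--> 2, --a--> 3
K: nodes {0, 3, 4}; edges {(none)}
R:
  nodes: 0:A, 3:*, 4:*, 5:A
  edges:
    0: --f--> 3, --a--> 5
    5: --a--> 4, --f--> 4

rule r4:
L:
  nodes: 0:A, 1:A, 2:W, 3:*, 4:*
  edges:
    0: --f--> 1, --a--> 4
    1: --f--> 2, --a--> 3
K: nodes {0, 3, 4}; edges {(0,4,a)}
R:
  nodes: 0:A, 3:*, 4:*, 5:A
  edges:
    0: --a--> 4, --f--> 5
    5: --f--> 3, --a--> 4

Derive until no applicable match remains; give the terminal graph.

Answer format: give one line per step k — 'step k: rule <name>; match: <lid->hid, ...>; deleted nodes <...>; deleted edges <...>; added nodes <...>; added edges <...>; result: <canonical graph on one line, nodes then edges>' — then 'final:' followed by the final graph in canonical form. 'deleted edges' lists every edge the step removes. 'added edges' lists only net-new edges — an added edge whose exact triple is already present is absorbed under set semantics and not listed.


step 1: rule r3; match: 0->6, 1->3, 2->0, 3->2, 4->5; deleted nodes 0, 3; deleted edges (3,0,f); (3,2,a); (6,3,f); (6,5,a); added nodes 22; added edges (6,2,f); (6,22,a); (22,5,a); (22,5,f); result: nodes: 2:W, 5:W, 6:A, 7:D, 8:D, 17:A, 18:A, 20:O, 21:A, 22:A edges: (6,2,f); (6,22,a); (17,7,f); (17,8,a); (18,6,a); (18,17,f); (21,18,f); (21,20,a); (22,5,a); (22,5,f)
step 2: rule r3; match: 0->18, 1->17, 2->7, 3->8, 4->6; deleted nodes 7, 17; deleted edges (17,7,f); (17,8,a); (18,6,a); (18,17,f); added nodes 23; added edges (18,8,f); (18,23,a); (23,6,a); (23,6,f); result: nodes: 2:W, 5:W, 6:A, 8:D, 18:A, 20:O, 21:A, 22:A, 23:A edges: (6,2,f); (6,22,a); (18,8,f); (18,23,a); (21,18,f); (21,20,a); (22,5,a); (22,5,f); (23,6,a); (23,6,f)
step 3: rule r3; match: 0->21, 1->18, 2->8, 3->23, 4->20; deleted nodes 8, 18; deleted edges (18,8,f); (18,23,a); (21,18,f); (21,20,a); added nodes 24; added edges (21,23,f); (21,24,a); (24,20,a); (24,20,f); result: nodes: 2:W, 5:W, 6:A, 20:O, 21:A, 22:A, 23:A, 24:A edges: (6,2,f); (6,22,a); (21,23,f); (21,24,a); (22,5,a); (22,5,f); (23,6,a); (23,6,f); (24,20,a); (24,20,f)
final:
nodes: 2:W, 5:W, 6:A, 20:O, 21:A, 22:A, 23:A, 24:A
edges: (6,2,f); (6,22,a); (21,23,f); (21,24,a); (22,5,a); (22,5,f); (23,6,a); (23,6,f); (24,20,a); (24,20,f)


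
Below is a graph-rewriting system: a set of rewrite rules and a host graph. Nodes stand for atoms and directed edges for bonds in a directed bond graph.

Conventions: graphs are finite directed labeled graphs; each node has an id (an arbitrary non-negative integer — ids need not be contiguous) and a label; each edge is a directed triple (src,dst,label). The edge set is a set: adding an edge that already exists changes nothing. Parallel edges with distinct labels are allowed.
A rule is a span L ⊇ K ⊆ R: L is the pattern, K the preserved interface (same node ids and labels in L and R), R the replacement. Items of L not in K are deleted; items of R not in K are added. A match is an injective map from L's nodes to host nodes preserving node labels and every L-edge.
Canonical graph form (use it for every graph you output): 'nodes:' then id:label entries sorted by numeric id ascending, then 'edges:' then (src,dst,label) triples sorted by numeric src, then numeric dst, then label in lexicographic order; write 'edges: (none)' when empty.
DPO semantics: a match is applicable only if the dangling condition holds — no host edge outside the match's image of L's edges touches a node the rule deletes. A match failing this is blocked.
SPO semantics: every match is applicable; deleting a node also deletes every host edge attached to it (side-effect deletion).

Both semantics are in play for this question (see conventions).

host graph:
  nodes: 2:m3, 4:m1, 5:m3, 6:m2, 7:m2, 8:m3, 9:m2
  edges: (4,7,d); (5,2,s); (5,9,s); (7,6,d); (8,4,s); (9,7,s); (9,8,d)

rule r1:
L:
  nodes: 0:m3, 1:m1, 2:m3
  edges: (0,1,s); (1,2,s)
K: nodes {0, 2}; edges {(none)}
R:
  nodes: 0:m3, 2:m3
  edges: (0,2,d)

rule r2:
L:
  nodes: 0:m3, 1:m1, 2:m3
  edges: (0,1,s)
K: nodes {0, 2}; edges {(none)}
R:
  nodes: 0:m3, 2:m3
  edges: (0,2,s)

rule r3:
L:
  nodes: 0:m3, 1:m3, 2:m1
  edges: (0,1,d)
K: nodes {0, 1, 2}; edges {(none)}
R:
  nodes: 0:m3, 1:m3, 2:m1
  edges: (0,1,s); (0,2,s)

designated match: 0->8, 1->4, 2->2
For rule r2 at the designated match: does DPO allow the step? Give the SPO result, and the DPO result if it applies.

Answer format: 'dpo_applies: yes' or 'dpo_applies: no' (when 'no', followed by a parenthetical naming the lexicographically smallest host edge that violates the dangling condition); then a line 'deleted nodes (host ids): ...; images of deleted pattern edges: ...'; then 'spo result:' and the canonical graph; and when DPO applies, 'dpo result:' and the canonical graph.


dpo_applies: no
(the rule deletes node 4, which keeps host edge (4,7,d) outside the match image — the dangling condition fails, DPO blocks; SPO proceeds and side-deletes such edges)
deleted nodes (host ids): 4; images of deleted pattern edges: (8,4,s)
spo result:
nodes: 2:m3, 5:m3, 6:m2, 7:m2, 8:m3, 9:m2
edges: (5,2,s); (5,9,s); (7,6,d); (8,2,s); (9,7,s); (9,8,d)


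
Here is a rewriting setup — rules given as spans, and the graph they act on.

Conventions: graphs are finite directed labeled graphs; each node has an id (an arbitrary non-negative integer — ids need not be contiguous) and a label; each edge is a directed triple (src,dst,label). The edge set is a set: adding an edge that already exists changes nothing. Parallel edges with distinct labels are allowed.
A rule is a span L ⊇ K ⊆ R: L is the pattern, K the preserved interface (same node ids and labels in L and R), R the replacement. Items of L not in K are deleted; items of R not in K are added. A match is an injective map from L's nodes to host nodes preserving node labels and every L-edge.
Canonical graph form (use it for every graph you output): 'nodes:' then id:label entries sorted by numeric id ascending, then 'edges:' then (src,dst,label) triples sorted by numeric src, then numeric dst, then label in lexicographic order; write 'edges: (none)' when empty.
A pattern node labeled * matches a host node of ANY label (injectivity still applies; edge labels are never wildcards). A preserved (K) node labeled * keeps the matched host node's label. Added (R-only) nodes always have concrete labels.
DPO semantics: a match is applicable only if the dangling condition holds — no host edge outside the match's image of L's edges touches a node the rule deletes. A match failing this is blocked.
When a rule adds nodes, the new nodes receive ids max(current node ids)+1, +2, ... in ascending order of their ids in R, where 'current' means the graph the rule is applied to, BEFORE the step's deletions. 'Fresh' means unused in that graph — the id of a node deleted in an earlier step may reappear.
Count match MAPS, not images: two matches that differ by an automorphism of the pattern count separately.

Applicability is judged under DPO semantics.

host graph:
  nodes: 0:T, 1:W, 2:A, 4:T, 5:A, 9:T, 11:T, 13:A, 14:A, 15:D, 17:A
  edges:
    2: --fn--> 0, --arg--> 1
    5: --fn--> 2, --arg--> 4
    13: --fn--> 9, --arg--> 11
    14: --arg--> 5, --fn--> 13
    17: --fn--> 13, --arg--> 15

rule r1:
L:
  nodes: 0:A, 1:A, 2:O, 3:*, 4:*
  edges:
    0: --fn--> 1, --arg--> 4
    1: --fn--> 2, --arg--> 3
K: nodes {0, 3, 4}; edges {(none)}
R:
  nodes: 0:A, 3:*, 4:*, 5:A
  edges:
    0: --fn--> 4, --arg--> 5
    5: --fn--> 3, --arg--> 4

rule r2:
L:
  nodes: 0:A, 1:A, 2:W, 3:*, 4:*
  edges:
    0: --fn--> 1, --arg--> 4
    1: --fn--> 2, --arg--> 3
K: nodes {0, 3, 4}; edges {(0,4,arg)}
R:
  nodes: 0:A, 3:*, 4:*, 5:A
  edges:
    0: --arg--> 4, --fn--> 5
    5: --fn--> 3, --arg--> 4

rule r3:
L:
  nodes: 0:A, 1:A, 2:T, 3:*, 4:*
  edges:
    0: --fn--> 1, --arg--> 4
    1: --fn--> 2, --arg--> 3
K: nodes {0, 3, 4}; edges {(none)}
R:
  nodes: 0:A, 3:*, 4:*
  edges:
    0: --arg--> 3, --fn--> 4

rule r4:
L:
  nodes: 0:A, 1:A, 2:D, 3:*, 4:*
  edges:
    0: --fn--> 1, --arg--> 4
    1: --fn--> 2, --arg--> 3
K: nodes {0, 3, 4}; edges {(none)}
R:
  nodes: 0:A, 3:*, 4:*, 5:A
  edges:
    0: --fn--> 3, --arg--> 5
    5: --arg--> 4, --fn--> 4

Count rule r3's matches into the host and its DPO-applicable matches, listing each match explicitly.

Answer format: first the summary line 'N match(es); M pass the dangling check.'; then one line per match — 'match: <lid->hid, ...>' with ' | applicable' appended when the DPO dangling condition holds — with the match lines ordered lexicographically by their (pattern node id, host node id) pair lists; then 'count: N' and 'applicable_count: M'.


3 match(es); 1 pass the dangling check.
match: 0->5, 1->2, 2->0, 3->1, 4->4 | applicable
match: 0->14, 1->13, 2->9, 3->11, 4->5
match: 0->17, 1->13, 2->9, 3->11, 4->15
count: 3
applicable_count: 1


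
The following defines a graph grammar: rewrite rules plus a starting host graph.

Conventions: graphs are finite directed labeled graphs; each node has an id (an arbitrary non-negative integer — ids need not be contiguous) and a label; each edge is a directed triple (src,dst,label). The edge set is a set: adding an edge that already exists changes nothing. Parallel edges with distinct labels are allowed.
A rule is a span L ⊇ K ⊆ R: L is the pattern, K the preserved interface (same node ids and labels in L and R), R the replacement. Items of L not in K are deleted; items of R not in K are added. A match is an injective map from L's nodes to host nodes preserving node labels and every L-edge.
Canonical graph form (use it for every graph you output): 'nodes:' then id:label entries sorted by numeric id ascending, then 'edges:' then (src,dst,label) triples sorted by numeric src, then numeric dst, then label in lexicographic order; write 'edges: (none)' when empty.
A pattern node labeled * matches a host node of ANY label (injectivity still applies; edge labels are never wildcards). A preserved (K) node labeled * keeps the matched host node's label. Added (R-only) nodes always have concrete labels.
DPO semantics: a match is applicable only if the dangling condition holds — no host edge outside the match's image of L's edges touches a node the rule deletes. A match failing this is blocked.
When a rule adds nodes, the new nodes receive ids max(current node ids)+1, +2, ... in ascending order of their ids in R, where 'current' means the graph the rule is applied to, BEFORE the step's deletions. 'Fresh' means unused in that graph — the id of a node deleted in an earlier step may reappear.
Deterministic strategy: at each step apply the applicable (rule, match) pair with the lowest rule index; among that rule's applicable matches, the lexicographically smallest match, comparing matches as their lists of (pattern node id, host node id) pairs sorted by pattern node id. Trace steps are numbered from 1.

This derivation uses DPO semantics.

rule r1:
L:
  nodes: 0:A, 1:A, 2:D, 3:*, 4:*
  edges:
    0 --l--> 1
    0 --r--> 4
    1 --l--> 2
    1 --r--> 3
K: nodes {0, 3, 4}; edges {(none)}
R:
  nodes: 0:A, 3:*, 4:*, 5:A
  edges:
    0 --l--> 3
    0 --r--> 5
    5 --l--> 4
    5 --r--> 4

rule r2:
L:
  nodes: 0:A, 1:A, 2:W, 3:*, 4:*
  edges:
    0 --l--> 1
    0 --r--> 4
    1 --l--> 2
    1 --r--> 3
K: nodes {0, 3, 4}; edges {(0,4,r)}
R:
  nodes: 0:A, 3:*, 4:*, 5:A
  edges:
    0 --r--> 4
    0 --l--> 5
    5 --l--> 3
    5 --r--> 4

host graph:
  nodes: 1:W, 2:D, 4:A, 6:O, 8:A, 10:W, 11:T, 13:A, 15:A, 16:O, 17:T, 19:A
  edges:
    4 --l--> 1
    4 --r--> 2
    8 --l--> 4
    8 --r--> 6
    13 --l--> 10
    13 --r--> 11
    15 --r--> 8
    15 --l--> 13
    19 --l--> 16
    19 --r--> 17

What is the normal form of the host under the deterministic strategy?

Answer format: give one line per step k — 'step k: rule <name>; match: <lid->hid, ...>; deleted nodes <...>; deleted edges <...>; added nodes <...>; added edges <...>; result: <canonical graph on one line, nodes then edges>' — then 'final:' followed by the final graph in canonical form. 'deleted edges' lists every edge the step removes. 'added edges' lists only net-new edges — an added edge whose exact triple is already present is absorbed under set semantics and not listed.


step 1: rule r2; match: 0->8, 1->4, 2->1, 3->2, 4->6; deleted nodes 1, 4; deleted edges (4,1,l); (4,2,r); (8,4,l); added nodes 20; added edges (8,20,l); (20,2,l); (20,6,r); result: nodes: 2:D, 6:O, 8:A, 10:W, 11:T, 13:A, 15:A, 16:O, 17:T, 19:A, 20:A edges: (8,6,r); (8,20,l); (13,10,l); (13,11,r); (15,8,r); (15,13,l); (19,16,l); (19,17,r); (20,2,l); (20,6,r)
step 2: rule r2; match: 0->15, 1->13, 2->10, 3->11, 4->8; deleted nodes 10, 13; deleted edges (13,10,l); (13,11,r); (15,13,l); added nodes 21; added edges (15,21,l); (21,8,r); (21,11,l); result: nodes: 2:D, 6:O, 8:A, 11:T, 15:A, 16:O, 17:T, 19:A, 20:A, 21:A edges: (8,6,r); (8,20,l); (15,8,r); (15,21,l); (19,16,l); (19,17,r); (20,2,l); (20,6,r); (21,8,r); (21,11,l)
final:
nodes: 2:D, 6:O, 8:A, 11:T, 15:A, 16:O, 17:T, 19:A, 20:A, 21:A
edges: (8,6,r); (8,20,l); (15,8,r); (15,21,l); (19,16,l); (19,17,r); (20,2,l); (20,6,r); (21,8,r); (21,11,l)
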